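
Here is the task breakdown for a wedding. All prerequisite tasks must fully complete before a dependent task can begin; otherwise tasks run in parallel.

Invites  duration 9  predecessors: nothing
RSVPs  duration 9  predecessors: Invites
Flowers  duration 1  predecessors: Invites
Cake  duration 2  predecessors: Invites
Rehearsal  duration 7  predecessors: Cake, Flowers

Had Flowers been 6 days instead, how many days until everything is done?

22

Actual critical path: Invites→RSVPs = 9+9 = 18 ⇒ 18 days.
Flowers is off the critical path — its longest chain is 17 days, giving 1 of slack.
New critical path: Invites→Flowers→Rehearsal = 9+6+7 = 22 ⇒ 22 days.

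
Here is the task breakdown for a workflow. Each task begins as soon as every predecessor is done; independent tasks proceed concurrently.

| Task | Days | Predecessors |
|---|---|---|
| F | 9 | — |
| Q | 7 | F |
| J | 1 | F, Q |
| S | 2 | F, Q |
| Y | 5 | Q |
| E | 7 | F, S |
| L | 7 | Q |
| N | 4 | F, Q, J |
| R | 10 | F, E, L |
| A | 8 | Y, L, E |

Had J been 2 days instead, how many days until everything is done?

Critical path before the change: F→Q→S→E→R = 9+7+2+7+10 = 35 giving 35 days.
J has 14 days of float (longest path through it is 21).
The critical path is still F→Q→S→E→R; finish is now 35 days.

35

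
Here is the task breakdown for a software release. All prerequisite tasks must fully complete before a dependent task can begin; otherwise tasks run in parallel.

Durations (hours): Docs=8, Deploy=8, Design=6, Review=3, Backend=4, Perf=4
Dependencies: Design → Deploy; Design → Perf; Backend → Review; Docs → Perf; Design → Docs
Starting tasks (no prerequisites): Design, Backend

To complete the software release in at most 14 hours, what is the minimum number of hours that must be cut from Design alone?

4

Current finish: 18 hours; target: 14.
Design is on every critical path, so each hour cut from Design cuts the finish by one (this holds down to a finish of 13).
Need 18 − 14 = 4 hours off Design → Design becomes 2 hours, finish becomes 14.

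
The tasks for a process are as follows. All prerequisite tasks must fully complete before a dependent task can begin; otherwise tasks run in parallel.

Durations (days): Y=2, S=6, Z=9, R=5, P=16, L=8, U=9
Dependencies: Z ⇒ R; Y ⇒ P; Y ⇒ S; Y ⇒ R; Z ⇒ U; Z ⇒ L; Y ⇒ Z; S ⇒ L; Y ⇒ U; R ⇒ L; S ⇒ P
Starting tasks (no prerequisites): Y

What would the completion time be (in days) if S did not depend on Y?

24

Before: longest chain Y→S→P = 2+6+16 = 24, finish 24.
Without Y→S, S's earliest start moves from 2 to 0.
The longest chain is now Y→Z→R→L = 2+9+5+8 = 24, so the schedule takes 24 days.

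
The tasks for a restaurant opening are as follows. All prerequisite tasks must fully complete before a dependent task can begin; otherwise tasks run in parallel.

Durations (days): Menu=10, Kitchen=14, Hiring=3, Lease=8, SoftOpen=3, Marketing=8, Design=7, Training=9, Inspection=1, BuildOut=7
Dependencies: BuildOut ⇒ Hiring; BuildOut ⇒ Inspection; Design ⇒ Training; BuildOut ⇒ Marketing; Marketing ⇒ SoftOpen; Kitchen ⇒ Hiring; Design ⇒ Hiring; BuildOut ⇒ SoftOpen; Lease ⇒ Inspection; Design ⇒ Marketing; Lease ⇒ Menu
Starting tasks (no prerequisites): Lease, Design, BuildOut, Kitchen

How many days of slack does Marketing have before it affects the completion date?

0

Lease→Menu = 8+10 = 18 sets the makespan at 18 days.
The longest chain containing Marketing totals 18 days.
Float = 18 − 18 = 0.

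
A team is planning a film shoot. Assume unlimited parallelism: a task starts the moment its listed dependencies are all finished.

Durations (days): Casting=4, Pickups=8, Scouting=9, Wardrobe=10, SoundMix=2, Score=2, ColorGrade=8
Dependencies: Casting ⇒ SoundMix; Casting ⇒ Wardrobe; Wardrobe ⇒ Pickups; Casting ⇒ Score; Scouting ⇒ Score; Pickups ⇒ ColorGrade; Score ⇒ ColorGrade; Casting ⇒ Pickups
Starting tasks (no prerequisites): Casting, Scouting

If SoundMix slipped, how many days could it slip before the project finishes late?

24

The longest chain is Casting→Wardrobe→Pickups→ColorGrade = 4+10+8+8 = 30; overall finish 30 days.
The longest chain containing SoundMix totals 6 days.
Slack of SoundMix = 28 − 4 = 24 days.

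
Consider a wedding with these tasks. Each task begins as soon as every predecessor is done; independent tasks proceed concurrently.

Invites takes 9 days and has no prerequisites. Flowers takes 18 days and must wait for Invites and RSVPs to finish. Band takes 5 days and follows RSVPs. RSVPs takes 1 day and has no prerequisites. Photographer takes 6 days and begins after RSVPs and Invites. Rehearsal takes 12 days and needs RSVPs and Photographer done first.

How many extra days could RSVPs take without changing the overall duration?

Invites→Flowers = 9+18 = 27 sets the makespan at 27 days.
The longest chain containing RSVPs totals 19 days.
Slack of RSVPs = 8 − 0 = 8 days.

8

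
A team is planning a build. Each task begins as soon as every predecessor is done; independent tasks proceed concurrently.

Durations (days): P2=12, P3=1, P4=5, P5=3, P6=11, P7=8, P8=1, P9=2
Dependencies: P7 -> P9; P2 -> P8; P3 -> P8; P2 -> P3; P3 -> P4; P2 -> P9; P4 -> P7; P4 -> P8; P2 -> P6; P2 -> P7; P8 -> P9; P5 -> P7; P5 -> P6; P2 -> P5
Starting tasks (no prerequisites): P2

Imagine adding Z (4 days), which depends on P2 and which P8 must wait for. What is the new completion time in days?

28

Originally the schedule takes 28 days.
With Z inserted, P8 now waits for max(P3, P2, P4, Z).
New critical path: P2→P3→P4→P7→P9 = 12+1+5+8+2 = 28 ⇒ 28 days.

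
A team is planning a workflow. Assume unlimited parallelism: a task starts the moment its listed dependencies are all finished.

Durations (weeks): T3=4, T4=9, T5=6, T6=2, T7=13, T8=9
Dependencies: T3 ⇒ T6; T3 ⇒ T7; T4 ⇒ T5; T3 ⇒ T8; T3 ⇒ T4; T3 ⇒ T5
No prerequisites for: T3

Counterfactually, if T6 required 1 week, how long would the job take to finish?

19

As given, the longest chain is T3→T4→T5 = 4+9+6 = 19, so the finish is 19 weeks.
T6 is off the critical path — its longest chain is 6 weeks, giving 13 of slack.
The critical path is still T3→T4→T5; finish is now 19 weeks.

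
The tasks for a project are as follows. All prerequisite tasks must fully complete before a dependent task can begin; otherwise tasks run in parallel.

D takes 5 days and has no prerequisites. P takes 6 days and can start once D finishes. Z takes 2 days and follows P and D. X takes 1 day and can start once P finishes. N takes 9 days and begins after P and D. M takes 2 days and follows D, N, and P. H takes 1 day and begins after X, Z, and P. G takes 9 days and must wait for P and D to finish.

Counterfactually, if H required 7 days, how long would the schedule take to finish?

Baseline: D→P→N→M = 5+6+9+2 = 22 → 22 days.
H is off the critical path — its longest chain is 14 days, giving 8 of slack.
That remains the longest chain; total 22 days.

22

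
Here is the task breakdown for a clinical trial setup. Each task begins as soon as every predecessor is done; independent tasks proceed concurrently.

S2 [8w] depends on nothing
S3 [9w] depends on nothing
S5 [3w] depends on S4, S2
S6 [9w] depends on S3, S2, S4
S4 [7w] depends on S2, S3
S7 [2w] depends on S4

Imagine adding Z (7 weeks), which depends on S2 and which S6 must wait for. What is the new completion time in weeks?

Originally the schedule takes 25 weeks.
With Z inserted, S6 now waits for max(S3, S2, S4, Z).
New critical path: S3→S4→S6 = 9+7+9 = 25 ⇒ 25 weeks.

25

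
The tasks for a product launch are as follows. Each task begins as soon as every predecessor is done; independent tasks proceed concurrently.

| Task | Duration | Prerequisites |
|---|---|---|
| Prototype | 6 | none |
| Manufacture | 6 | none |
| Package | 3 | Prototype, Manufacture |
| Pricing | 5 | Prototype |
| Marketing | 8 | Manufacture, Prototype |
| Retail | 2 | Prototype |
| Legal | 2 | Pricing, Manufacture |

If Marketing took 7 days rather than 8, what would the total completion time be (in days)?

Actual critical path: Prototype→Marketing = 6+8 = 14 ⇒ 14 days.
Marketing lies on that path, so at 7 days the path becomes 13 days.
The binding chain switches to Prototype→Pricing→Legal = 6+5+2 = 13; finish 13 days.

13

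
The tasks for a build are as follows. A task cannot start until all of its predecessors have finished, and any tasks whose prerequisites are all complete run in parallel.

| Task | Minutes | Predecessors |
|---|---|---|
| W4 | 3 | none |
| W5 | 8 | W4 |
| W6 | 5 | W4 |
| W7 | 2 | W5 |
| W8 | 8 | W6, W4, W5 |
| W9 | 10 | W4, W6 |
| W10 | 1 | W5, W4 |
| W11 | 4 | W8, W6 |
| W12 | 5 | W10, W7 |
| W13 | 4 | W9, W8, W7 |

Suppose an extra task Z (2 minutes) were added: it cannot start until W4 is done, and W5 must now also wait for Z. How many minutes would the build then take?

25

Originally the build takes 23 minutes.
With Z inserted, W5 now waits for max(W4, Z).
New critical path: W4→Z→W5→W8→W11 = 3+2+8+8+4 = 25 ⇒ 25 minutes.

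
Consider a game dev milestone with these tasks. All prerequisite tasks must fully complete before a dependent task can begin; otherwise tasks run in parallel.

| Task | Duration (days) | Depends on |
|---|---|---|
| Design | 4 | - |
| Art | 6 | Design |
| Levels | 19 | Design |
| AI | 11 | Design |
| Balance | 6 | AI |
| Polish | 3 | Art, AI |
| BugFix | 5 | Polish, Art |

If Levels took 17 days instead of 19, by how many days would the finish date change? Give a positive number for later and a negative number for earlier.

Actual critical path: Design→Levels = 4+19 = 23 ⇒ 23 days.
Levels is on the critical path; changing it to 17 makes that path 21 days.
Now Design→AI→Polish→BugFix = 4+11+3+5 = 23 is longest, so the finish becomes 23 days.
Change in finish: 23 − 23 = +0 days.

0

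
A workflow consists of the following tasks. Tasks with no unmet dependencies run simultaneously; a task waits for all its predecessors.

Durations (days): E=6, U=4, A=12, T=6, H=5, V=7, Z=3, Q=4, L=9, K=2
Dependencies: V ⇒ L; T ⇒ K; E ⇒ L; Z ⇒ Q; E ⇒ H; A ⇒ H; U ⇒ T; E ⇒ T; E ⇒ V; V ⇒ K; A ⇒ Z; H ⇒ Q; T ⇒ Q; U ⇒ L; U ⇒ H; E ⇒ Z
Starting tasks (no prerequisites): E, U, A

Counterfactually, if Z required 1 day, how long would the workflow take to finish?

As given, the longest chain is E→V→L = 6+7+9 = 22, so the finish is 22 days.
Z has 3 days of float (longest path through it is 19).
No other chain overtakes it, so the finish is 22 days.

22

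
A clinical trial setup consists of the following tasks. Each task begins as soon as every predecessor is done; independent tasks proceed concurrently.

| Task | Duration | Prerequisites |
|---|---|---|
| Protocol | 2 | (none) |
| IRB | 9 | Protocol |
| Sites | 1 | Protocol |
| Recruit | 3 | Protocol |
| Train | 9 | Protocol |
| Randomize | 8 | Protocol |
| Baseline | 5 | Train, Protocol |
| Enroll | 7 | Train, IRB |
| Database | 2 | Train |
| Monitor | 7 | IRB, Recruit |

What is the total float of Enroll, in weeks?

0

The longest chain is Protocol→IRB→Enroll = 2+9+7 = 18; overall finish 18 weeks.
Enroll finishes as early as 18 and must finish by 18.
So Enroll can slip 18 − 18 = 0 weeks.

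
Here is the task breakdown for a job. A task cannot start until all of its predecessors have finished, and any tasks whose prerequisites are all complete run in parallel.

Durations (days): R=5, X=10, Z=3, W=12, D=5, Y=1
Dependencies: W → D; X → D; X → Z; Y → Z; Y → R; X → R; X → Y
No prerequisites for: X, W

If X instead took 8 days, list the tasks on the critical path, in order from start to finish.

W, D

The binding path is W→D = 12+5 = 17; finish at 17 days.
The longest path through X is only 16 days, so X has float 1.
That remains the longest chain; total 17 days.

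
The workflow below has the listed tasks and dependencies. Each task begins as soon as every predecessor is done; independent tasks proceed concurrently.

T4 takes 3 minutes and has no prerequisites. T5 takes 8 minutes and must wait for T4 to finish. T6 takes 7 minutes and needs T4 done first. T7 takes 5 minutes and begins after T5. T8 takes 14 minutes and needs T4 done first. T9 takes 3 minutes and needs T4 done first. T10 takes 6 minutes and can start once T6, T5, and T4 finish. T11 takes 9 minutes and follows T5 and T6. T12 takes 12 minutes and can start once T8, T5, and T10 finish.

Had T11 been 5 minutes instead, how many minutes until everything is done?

Baseline: T4→T5→T10→T12 = 3+8+6+12 = 29 → 29 minutes.
T11 is off the critical path — its longest chain is 20 minutes, giving 9 of slack.
The critical path is still T4→T5→T10→T12; finish is now 29 minutes.

29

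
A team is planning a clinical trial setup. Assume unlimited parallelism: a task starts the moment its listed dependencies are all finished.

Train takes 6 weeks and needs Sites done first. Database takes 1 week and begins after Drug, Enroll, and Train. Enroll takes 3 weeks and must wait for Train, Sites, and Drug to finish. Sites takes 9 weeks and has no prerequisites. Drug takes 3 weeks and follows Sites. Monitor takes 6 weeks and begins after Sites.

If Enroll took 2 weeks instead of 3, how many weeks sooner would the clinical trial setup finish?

As given, the longest chain is Sites→Train→Enroll→Database = 9+6+3+1 = 19, so the finish is 19 weeks.
Since Enroll is critical, the -1 change carries straight to that chain (now 18 weeks).
That remains the longest chain; total 18 weeks.
Change in finish: 18 − 19 = -1 weeks.

1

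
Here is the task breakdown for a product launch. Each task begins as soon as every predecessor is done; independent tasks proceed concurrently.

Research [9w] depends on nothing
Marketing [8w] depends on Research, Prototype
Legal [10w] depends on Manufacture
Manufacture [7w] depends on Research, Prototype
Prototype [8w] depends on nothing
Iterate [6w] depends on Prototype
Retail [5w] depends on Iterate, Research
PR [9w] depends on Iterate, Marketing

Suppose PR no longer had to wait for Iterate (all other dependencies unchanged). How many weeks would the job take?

Original critical path: Research→Manufacture→Legal = 9+7+10 = 26 ⇒ 26 weeks.
Dropping Iterate→PR doesn't change PR's earliest start (17); another predecessor still binds.
New critical path: Research→Manufacture→Legal = 9+7+10 = 26 ⇒ 26 weeks.

26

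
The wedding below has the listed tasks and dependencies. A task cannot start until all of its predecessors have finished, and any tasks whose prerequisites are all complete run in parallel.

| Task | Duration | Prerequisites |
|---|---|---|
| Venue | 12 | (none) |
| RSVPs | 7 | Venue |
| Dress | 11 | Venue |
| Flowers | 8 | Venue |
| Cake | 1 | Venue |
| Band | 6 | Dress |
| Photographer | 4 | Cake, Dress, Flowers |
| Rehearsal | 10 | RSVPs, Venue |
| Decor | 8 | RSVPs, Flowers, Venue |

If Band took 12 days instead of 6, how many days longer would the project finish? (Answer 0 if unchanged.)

The binding path is Venue→Dress→Band = 12+11+6 = 29; finish at 29 days.
Since Band is critical, the +6 change carries straight to that chain (now 35 days).
The critical path is still Venue→Dress→Band; finish is now 35 days.
Change in finish: 35 − 29 = +6 days.

6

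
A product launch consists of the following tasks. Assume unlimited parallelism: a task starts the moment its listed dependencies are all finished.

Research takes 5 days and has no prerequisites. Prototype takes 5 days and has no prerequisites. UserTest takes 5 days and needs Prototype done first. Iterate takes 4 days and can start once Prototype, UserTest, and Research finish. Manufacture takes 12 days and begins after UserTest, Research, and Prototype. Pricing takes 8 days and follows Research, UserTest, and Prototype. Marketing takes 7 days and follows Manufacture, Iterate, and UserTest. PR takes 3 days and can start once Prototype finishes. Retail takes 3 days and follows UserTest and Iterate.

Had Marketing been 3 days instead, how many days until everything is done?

25

As given, the longest chain is Prototype→UserTest→Manufacture→Marketing = 5+5+12+7 = 29, so the finish is 29 days.
Since Marketing is critical, the -4 change carries straight to that chain (now 25 days).
No other chain overtakes it, so the finish is 25 days.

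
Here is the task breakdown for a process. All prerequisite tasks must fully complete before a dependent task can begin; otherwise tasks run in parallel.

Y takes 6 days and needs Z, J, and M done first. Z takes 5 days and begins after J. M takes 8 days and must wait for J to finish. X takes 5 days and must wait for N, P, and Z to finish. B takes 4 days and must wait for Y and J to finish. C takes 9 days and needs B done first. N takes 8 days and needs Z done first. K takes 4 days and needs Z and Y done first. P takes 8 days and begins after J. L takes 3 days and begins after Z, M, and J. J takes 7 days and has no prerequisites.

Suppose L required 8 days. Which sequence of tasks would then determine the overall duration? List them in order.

J, M, Y, B, C

As given, the longest chain is J→M→Y→B→C = 7+8+6+4+9 = 34, so the finish is 34 days.
The longest path through L is only 18 days, so L has float 16.
That remains the longest chain; total 34 days.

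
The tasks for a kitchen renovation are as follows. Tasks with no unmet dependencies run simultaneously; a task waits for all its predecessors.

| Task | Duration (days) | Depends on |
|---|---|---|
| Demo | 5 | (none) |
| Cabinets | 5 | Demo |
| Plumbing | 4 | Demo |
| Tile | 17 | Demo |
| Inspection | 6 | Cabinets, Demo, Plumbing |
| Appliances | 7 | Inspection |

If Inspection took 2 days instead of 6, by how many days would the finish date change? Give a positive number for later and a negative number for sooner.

As given, the longest chain is Demo→Cabinets→Inspection→Appliances = 5+5+6+7 = 23, so the finish is 23 days.
Inspection lies on that path, so at 2 days the path becomes 19 days.
New critical path: Demo→Tile = 5+17 = 22 ⇒ 22 days.
Change in finish: 22 − 23 = -1 days.

-1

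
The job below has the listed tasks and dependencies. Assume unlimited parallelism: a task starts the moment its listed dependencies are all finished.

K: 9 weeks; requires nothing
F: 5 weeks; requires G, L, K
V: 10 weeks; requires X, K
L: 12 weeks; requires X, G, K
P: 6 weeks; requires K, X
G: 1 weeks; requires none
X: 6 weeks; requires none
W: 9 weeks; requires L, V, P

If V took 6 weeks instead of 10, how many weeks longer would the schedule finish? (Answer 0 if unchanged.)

0

The binding path is K→L→W = 9+12+9 = 30; finish at 30 weeks.
V is off the critical path — its longest chain is 28 weeks, giving 2 of slack.
No other chain overtakes it, so the finish is 30 weeks.
Change in finish: 30 − 30 = +0 weeks.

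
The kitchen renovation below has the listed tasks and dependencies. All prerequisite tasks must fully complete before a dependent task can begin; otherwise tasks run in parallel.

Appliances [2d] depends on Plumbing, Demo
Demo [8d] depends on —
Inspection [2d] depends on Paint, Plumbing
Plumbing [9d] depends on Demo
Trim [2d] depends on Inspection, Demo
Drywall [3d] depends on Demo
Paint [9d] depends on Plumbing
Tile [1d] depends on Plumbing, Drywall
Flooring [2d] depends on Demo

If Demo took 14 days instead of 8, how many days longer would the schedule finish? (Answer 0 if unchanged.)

The binding path is Demo→Plumbing→Paint→Inspection→Trim = 8+9+9+2+2 = 30; finish at 30 days.
Demo lies on that path, so at 14 days the path becomes 36 days.
That remains the longest chain; total 36 days.
Change in finish: 36 − 30 = +6 days.

6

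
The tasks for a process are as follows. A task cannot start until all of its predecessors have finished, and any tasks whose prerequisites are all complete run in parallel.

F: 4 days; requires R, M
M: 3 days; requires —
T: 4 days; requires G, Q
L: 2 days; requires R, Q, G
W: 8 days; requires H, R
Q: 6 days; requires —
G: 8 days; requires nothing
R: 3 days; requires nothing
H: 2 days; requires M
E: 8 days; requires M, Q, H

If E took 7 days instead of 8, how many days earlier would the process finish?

1

Critical path before the change: Q→E = 6+8 = 14 giving 14 days.
E is on the critical path; changing it to 7 makes that path 13 days.
The binding chain switches to M→H→W = 3+2+8 = 13; finish 13 days.
Change in finish: 13 − 14 = -1 days.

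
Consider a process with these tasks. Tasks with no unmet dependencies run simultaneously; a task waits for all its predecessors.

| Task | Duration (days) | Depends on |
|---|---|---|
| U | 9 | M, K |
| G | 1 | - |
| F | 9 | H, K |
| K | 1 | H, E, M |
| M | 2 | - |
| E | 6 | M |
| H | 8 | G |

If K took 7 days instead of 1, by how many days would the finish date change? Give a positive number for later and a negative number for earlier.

Actual critical path: G→H→K→U = 1+8+1+9 = 19 ⇒ 19 days.
Since K is critical, the +6 change carries straight to that chain (now 25 days).
That remains the longest chain; total 25 days.
Change in finish: 25 − 19 = +6 days.

6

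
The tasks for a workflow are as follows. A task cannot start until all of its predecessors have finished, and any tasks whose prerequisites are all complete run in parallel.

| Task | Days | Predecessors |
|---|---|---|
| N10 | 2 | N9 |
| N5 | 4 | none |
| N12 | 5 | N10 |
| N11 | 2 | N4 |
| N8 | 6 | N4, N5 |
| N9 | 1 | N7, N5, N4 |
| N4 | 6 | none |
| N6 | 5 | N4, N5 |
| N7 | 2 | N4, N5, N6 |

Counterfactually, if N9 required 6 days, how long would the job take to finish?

Actual critical path: N4→N6→N7→N9→N10→N12 = 6+5+2+1+2+5 = 21 ⇒ 21 days.
Since N9 is critical, the +5 change carries straight to that chain (now 26 days).
The critical path is still N4→N6→N7→N9→N10→N12; finish is now 26 days.

26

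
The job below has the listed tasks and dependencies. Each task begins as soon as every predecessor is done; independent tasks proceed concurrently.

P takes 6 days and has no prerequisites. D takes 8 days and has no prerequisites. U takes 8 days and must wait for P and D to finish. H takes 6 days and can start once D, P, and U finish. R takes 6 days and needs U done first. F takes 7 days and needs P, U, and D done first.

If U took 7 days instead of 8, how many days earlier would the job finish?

1

Critical path before the change: D→U→F = 8+8+7 = 23 giving 23 days.
U is on the critical path; changing it to 7 makes that path 22 days.
The critical path is still D→U→F; finish is now 22 days.
Change in finish: 22 − 23 = -1 days.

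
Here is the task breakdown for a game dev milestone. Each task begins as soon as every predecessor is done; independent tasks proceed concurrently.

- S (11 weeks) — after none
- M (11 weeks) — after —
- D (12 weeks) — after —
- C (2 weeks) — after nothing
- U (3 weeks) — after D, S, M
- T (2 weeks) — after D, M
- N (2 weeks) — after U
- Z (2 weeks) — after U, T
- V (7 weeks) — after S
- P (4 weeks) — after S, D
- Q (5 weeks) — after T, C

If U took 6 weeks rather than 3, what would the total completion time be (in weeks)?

As given, the longest chain is D→T→Q = 12+2+5 = 19, so the finish is 19 weeks.
U is off the critical path — its longest chain is 17 weeks, giving 2 of slack.
The binding chain switches to D→U→N = 12+6+2 = 20; finish 20 weeks.

20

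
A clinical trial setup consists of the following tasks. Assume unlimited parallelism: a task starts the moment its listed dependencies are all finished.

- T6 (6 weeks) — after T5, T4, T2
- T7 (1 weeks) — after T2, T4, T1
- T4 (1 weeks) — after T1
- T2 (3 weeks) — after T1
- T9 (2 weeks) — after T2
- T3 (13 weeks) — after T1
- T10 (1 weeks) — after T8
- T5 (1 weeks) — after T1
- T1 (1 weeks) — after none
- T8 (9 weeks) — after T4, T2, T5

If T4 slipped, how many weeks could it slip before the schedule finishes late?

2

T1→T2→T8→T10 = 1+3+9+1 = 14 sets the makespan at 14 weeks.
The longest chain containing T4 totals 12 weeks.
Float = 14 − 12 = 2.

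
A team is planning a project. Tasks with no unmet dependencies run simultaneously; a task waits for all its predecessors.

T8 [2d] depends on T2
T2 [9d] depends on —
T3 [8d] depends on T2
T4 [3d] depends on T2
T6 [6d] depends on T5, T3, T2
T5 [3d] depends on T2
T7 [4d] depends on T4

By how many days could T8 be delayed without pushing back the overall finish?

12

T2→T3→T6 = 9+8+6 = 23 sets the makespan at 23 days.
The longest chain containing T8 totals 11 days.
So T8 can slip 23 − 11 = 12 days.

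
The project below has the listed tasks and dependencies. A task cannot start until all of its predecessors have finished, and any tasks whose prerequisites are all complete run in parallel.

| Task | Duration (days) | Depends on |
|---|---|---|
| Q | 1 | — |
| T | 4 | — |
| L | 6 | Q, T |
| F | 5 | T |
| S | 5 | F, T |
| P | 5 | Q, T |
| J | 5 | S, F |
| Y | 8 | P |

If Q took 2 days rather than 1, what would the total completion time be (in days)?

19

Actual critical path: T→F→S→J = 4+5+5+5 = 19 ⇒ 19 days.
The longest path through Q is only 14 days, so Q has float 5.
That remains the longest chain; total 19 days.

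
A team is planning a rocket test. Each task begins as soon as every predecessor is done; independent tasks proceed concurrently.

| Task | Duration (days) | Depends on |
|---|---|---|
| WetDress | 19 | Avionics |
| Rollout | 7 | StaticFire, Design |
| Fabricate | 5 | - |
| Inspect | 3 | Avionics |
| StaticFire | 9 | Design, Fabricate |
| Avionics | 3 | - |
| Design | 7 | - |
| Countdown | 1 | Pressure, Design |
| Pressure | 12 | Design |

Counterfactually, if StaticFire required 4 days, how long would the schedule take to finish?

22

Baseline: Design→StaticFire→Rollout = 7+9+7 = 23 → 23 days.
Since StaticFire is critical, the -5 change carries straight to that chain (now 18 days).
The binding chain switches to Avionics→WetDress = 3+19 = 22; finish 22 days.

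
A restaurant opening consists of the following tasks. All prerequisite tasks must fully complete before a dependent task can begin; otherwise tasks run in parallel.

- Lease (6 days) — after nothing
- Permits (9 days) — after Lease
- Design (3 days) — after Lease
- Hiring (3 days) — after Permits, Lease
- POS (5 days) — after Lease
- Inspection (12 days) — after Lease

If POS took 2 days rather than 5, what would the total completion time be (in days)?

Critical path before the change: Lease→Permits→Hiring = 6+9+3 = 18 giving 18 days.
POS is off the critical path — its longest chain is 11 days, giving 7 of slack.
No other chain overtakes it, so the finish is 18 days.

18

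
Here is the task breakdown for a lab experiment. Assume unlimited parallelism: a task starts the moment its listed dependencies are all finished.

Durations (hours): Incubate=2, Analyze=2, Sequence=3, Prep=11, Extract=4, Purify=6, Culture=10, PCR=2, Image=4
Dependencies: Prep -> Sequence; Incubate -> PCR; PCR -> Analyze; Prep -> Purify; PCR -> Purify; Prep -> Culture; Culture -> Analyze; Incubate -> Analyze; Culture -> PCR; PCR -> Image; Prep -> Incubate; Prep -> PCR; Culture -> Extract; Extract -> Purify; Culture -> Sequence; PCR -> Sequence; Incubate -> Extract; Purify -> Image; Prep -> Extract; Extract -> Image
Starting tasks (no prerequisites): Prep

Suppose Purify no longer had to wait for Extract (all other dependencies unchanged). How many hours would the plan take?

Before: longest chain Prep→Culture→Extract→Purify→Image = 11+10+4+6+4 = 35, finish 35.
Without Extract→Purify, Purify's earliest start moves from 25 to 23.
New critical path: Prep→Culture→PCR→Purify→Image = 11+10+2+6+4 = 33 ⇒ 33 hours.

33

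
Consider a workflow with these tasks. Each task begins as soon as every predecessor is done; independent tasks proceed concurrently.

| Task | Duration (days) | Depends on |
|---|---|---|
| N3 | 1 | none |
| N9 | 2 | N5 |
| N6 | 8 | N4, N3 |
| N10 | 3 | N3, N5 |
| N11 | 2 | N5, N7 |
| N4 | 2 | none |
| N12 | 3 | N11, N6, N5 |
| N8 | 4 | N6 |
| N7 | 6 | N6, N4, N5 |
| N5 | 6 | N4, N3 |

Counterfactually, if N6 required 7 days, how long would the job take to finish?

20

The binding path is N4→N6→N7→N11→N12 = 2+8+6+2+3 = 21; finish at 21 days.
N6 is on the critical path; changing it to 7 makes that path 20 days.
The critical path is still N4→N6→N7→N11→N12; finish is now 20 days.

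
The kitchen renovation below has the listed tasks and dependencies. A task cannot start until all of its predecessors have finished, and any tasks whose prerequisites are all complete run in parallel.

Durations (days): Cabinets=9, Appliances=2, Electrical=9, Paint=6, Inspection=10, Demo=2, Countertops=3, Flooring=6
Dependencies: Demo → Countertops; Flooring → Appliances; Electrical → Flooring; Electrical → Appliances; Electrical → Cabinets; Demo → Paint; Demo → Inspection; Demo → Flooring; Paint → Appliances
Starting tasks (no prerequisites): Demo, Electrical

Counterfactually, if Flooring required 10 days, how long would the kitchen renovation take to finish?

Actual critical path: Electrical→Cabinets = 9+9 = 18 ⇒ 18 days.
Flooring is off the critical path — its longest chain is 17 days, giving 1 of slack.
Now Electrical→Flooring→Appliances = 9+10+2 = 21 is longest, so the finish becomes 21 days.

21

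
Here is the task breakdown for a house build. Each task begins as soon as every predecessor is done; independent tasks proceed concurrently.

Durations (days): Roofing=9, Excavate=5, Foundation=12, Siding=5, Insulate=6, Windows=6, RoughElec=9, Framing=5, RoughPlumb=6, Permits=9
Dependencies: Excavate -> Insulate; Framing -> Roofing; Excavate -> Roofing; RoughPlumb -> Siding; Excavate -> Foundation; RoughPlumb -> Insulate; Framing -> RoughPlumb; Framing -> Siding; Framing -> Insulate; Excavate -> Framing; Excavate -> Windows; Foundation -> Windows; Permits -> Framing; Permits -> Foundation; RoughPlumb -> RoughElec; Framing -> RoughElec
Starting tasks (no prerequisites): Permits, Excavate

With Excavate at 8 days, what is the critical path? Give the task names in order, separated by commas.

Permits, Framing, RoughPlumb, RoughElec

Baseline: Permits→Framing→RoughPlumb→RoughElec = 9+5+6+9 = 29 → 29 days.
Excavate is off the critical path — its longest chain is 25 days, giving 4 of slack.
That remains the longest chain; total 29 days.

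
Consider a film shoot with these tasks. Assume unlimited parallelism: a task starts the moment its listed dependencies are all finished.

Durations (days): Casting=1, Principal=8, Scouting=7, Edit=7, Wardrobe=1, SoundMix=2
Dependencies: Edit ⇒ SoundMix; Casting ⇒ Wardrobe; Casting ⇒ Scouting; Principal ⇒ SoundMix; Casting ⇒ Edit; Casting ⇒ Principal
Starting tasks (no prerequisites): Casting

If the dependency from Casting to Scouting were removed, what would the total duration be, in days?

Before: longest chain Casting→Principal→SoundMix = 1+8+2 = 11, finish 11.
Without Casting→Scouting, Scouting's earliest start moves from 1 to 0.
New critical path: Casting→Principal→SoundMix = 1+8+2 = 11 ⇒ 11 days.

11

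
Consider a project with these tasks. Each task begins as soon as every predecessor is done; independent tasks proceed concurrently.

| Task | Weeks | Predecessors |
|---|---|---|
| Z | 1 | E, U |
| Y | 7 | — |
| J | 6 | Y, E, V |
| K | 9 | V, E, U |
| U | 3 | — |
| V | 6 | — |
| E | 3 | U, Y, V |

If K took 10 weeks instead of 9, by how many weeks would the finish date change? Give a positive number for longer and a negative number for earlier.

Baseline: Y→E→K = 7+3+9 = 19 → 19 weeks.
K lies on that path, so at 10 weeks the path becomes 20 weeks.
No other chain overtakes it, so the finish is 20 weeks.
Change in finish: 20 − 19 = +1 weeks.

1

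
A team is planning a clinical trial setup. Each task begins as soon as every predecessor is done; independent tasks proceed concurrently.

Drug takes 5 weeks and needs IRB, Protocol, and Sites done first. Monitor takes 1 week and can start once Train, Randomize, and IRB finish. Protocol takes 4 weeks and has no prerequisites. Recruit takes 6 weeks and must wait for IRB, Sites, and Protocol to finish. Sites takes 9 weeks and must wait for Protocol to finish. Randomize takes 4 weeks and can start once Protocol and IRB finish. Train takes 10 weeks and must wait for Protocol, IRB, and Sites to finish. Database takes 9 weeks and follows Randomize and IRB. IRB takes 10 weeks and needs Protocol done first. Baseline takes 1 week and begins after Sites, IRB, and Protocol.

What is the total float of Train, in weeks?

The longest chain is Protocol→IRB→Randomize→Database = 4+10+4+9 = 27; overall finish 27 weeks.
Longest path through Train: 25 weeks (earliest finish 24, latest finish 26).
Slack of Train = 16 − 14 = 2 weeks.

2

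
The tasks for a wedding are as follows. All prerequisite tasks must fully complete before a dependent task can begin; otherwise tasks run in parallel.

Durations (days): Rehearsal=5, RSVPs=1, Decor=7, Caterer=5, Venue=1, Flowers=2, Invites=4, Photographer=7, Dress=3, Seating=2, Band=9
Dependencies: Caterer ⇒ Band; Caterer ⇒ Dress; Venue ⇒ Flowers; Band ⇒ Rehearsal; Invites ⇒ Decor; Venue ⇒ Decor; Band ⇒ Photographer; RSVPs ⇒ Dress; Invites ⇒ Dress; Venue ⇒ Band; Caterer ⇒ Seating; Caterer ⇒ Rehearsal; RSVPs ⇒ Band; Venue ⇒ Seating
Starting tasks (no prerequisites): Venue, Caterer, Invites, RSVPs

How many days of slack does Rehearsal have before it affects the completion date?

2

The longest chain is Caterer→Band→Photographer = 5+9+7 = 21; overall finish 21 days.
Rehearsal finishes as early as 19 and must finish by 21.
So Rehearsal can slip 21 − 19 = 2 days.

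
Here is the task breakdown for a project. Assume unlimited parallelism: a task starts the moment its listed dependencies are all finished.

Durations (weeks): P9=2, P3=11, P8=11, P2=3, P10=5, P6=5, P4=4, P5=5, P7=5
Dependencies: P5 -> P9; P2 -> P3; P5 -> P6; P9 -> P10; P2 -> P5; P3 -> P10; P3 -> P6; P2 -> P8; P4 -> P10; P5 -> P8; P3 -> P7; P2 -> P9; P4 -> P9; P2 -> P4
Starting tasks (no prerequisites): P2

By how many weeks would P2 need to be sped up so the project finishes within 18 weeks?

1

Current finish: 19 weeks; target: 18.
P2 is on every critical path, so each week cut from P2 cuts the finish by one (this holds down to a finish of 17).
Need 19 − 18 = 1 week off P2 → P2 becomes 2 weeks, finish becomes 18.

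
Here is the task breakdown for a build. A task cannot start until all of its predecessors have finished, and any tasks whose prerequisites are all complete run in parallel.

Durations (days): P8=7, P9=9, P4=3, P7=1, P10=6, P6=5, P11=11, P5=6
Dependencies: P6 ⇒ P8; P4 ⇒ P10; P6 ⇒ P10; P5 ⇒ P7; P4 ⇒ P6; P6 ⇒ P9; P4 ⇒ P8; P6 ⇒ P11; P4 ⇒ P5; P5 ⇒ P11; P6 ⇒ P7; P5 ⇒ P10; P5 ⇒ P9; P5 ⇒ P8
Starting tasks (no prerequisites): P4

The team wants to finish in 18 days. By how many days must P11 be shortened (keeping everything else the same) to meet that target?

Current finish: 20 days; target: 18.
P11 is on every critical path, so each day cut from P11 cuts the finish by one (this holds down to a finish of 18).
Need 20 − 18 = 2 days off P11 → P11 becomes 9 days, finish becomes 18.

2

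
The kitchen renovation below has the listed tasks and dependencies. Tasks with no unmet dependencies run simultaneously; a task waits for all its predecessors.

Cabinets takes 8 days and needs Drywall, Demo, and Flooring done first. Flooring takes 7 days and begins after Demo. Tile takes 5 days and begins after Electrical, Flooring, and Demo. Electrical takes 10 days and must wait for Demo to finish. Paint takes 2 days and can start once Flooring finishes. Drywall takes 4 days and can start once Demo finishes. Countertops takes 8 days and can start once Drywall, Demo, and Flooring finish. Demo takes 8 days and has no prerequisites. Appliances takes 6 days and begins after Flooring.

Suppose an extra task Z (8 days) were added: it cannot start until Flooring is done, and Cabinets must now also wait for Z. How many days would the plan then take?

31

Originally the plan takes 23 days.
With Z inserted, Cabinets now waits for max(Drywall, Demo, Flooring, Z).
New critical path: Demo→Flooring→Z→Cabinets = 8+7+8+8 = 31 ⇒ 31 days.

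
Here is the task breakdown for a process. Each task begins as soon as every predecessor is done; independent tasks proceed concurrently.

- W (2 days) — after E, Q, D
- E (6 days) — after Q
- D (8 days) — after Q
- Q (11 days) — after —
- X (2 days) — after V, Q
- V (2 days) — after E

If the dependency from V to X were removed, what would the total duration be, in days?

Original critical path: Q→D→W = 11+8+2 = 21 ⇒ 21 days.
Without V→X, X's earliest start moves from 19 to 11.
After: Q→D→W = 11+8+2 = 21 → 21 days.

21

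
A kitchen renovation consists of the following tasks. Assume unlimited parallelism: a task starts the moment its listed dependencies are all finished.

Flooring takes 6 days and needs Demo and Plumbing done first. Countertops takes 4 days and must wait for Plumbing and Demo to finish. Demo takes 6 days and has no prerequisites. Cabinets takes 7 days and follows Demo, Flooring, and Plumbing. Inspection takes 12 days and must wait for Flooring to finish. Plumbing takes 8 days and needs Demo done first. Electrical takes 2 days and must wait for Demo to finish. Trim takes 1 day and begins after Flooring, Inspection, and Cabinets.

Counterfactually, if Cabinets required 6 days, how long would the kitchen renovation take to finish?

Baseline: Demo→Plumbing→Flooring→Inspection→Trim = 6+8+6+12+1 = 33 → 33 days.
Cabinets is off the critical path — its longest chain is 28 days, giving 5 of slack.
That remains the longest chain; total 33 days.

33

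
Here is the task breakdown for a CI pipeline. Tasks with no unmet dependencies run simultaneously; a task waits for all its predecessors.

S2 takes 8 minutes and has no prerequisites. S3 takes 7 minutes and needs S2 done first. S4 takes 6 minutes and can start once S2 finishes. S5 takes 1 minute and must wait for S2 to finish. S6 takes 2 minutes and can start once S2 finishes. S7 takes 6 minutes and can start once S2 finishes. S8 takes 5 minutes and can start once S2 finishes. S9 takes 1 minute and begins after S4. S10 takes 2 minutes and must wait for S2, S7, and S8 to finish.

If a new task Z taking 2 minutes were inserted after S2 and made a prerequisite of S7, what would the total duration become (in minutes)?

18

Originally the CI pipeline takes 16 minutes.
With Z inserted, S7 now waits for max(S2, Z).
New critical path: S2→Z→S7→S10 = 8+2+6+2 = 18 ⇒ 18 minutes.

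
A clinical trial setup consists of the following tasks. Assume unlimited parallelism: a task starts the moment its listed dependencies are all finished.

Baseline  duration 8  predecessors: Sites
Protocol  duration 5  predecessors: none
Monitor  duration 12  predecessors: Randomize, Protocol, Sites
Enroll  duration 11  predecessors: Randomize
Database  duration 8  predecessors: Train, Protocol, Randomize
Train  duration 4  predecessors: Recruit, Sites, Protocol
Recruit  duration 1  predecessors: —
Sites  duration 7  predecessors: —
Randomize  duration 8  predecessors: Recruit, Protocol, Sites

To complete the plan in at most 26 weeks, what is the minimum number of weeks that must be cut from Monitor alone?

1

Current finish: 27 weeks; target: 26.
Monitor is on every critical path, so each week cut from Monitor cuts the finish by one (this holds down to a finish of 26).
Need 27 − 26 = 1 week off Monitor → Monitor becomes 11 weeks, finish becomes 26.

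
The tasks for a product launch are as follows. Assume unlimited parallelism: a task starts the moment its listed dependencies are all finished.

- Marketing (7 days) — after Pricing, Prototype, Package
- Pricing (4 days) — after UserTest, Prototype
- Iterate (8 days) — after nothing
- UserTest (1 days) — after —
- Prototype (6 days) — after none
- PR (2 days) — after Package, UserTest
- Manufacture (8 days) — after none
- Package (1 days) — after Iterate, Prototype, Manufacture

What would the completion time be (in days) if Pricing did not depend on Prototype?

With the dependency in place, Prototype→Pricing→Marketing = 6+4+7 = 17 sets the finish at 17 days.
Without Prototype→Pricing, Pricing's earliest start moves from 6 to 1.
New critical path: Iterate→Package→Marketing = 8+1+7 = 16 ⇒ 16 days.

16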